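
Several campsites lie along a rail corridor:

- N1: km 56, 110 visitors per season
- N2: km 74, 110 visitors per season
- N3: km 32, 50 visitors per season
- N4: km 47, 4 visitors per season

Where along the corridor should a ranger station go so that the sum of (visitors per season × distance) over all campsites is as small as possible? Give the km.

x = 56

For a sum of weighted absolute distances on a line, the optimum is the weighted median (not the mean). Total weight W = 274; half-weight = 137.
Sort by position and accumulate weight:
  km 32 (N3, w=50) → cum 50
  km 47 (N4, w=4) → cum 54
  km 56 (N1, w=110) → cum 164  ≥ 137 → median here
  km 74 (N2, w=110) → cum 274
Optimal location: km 56.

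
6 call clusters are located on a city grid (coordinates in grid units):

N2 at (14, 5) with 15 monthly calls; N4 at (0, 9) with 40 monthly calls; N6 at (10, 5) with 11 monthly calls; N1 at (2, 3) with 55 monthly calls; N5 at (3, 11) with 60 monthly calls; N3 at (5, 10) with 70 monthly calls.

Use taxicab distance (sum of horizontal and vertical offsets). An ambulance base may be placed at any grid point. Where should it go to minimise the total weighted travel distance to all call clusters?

(3, 10)

Manhattan distance separates: Σwᵢ(|x−xᵢ|+|y−yᵢ|) = Σwᵢ|x−xᵢ| + Σwᵢ|y−yᵢ|, so x and y are optimised independently as 1-D weighted medians.
Total weight W = 251; half = 125.5.
x-coordinate, sorted with cumulative weight:
  x=0 (N4, w=40) cum 40
  x=2 (N1, w=55) cum 95
  x=3 (N5, w=60) cum 155  ← median
  x=5 (N3, w=70) cum 225
  x=10 (N6, w=11) cum 236
  x=14 (N2, w=15) cum 251
⇒ x* = 3
y-coordinate, sorted with cumulative weight:
  y=3 (N1, w=55) cum 55
  y=5 (N2, w=15) cum 70
  y=5 (N6, w=11) cum 81
  y=9 (N4, w=40) cum 121
  y=10 (N3, w=70) cum 191  ← median
  y=11 (N5, w=60) cum 251
⇒ y* = 10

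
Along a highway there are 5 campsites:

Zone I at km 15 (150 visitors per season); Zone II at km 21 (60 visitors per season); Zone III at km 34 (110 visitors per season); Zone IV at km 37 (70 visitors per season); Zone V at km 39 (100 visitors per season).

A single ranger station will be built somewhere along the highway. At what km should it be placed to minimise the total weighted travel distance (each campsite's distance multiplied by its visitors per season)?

For a sum of weighted absolute distances on a line, the optimum is the weighted median (not the mean). Total weight W = 490; half-weight = 245.
Sort by position and accumulate weight:
  km 15 (Zone I, w=150) → cum 150
  km 21 (Zone II, w=60) → cum 210
  km 34 (Zone III, w=110) → cum 320  ≥ 245 → median here
  km 37 (Zone IV, w=70) → cum 390
  km 39 (Zone V, w=100) → cum 490
Optimal location: km 34.

x = 34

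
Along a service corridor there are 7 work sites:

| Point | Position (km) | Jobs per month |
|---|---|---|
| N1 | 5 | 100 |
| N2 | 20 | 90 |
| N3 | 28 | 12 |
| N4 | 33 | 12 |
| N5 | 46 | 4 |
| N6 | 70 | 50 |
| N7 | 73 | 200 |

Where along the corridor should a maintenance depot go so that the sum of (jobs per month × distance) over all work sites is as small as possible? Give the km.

x = 70

For a sum of weighted absolute distances on a line, the optimum is the weighted median (not the mean). Total weight W = 468; half-weight = 234.
Sort by position and accumulate weight:
  km 5 (N1, w=100) → cum 100
  km 20 (N2, w=90) → cum 190
  km 28 (N3, w=12) → cum 202
  km 33 (N4, w=12) → cum 214
  km 46 (N5, w=4) → cum 218
  km 70 (N6, w=50) → cum 268  ≥ 234 → median here
  km 73 (N7, w=200) → cum 468
Optimal location: km 70.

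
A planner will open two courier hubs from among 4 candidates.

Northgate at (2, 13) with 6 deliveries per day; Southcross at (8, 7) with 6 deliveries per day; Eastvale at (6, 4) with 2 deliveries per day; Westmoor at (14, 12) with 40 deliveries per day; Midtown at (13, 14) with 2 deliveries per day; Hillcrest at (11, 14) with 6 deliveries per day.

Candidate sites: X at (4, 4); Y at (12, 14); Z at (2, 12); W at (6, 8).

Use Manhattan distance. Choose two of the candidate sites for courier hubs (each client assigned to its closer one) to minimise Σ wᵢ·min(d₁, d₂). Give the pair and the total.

{Y, W}, total 248

Evaluate every pair (each demand assigned to the nearer of the two):
  {Y, W}: total = 248
  {Y, Z}: total = 264
  {X, Y}: total = 280
  {Z, W}: total = 604
  {X, Z}: total = 624
  {X, W}: total = 648
Best pair: {Y, W} with total 248.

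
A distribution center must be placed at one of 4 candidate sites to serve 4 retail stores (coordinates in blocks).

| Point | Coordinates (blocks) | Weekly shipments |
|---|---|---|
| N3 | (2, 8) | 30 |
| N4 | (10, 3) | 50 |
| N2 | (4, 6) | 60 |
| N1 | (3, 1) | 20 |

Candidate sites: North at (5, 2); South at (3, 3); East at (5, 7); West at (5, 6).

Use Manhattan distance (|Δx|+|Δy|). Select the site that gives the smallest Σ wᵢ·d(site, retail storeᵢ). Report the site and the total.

West, total 750 blocks

Total weighted distance at each candidate:
  North (5, 2): total = 930
  South (3, 3): total = 810
  East (5, 7): total = 850
  West (5, 6): total = 750
Minimum is at West with total 750 blocks.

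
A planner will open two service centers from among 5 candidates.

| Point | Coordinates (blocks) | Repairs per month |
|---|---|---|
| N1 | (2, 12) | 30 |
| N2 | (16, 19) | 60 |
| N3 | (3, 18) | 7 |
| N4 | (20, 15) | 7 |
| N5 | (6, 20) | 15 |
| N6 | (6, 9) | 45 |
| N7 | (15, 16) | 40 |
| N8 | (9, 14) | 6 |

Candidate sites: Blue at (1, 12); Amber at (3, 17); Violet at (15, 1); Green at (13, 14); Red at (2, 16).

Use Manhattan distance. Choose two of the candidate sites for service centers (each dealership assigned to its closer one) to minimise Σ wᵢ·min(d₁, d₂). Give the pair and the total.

{Blue, Green}, total 1361

Evaluate every pair (each demand assigned to the nearer of the two):
  {Blue, Green}: total = 1361
  {Green, Red}: total = 1476
  {Amber, Green}: total = 1492
  {Violet, Green}: total = 1943
  {Blue, Amber}: total = 2094
  {Blue, Red}: total = 2258
  {Amber, Red}: total = 2319
  {Amber, Violet}: total = 2379
  {Violet, Red}: total = 2483
  {Blue, Violet}: total = 2574
Best pair: {Blue, Green} with total 1361.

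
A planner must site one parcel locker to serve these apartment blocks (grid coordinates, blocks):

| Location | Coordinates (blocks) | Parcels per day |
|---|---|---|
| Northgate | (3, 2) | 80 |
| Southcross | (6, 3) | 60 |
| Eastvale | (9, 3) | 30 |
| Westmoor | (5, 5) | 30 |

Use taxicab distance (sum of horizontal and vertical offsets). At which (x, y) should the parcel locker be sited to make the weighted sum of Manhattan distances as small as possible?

Manhattan distance separates: Σwᵢ(|x−xᵢ|+|y−yᵢ|) = Σwᵢ|x−xᵢ| + Σwᵢ|y−yᵢ|, so x and y are optimised independently as 1-D weighted medians.
Total weight W = 200; half = 100.
x-coordinate, sorted with cumulative weight:
  x=3 (Northgate, w=80) cum 80
  x=5 (Westmoor, w=30) cum 110  ← median
  x=6 (Southcross, w=60) cum 170
  x=9 (Eastvale, w=30) cum 200
⇒ x* = 5
y-coordinate, sorted with cumulative weight:
  y=2 (Northgate, w=80) cum 80
  y=3 (Southcross, w=60) cum 140  ← median
  y=3 (Eastvale, w=30) cum 170
  y=5 (Westmoor, w=30) cum 200
⇒ y* = 3

(5, 3)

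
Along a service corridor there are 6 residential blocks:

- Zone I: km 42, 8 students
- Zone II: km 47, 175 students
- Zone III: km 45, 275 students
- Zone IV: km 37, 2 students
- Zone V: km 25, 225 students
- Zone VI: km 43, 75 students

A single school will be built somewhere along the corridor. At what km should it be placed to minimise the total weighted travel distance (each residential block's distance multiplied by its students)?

For a sum of weighted absolute distances on a line, the optimum is the weighted median (not the mean). Total weight W = 760; half-weight = 380.
Sort by position and accumulate weight:
  km 25 (Zone V, w=225) → cum 225
  km 37 (Zone IV, w=2) → cum 227
  km 42 (Zone I, w=8) → cum 235
  km 43 (Zone VI, w=75) → cum 310
  km 45 (Zone III, w=275) → cum 585  ≥ 380 → median here
  km 47 (Zone II, w=175) → cum 760
Optimal location: km 45.

x = 45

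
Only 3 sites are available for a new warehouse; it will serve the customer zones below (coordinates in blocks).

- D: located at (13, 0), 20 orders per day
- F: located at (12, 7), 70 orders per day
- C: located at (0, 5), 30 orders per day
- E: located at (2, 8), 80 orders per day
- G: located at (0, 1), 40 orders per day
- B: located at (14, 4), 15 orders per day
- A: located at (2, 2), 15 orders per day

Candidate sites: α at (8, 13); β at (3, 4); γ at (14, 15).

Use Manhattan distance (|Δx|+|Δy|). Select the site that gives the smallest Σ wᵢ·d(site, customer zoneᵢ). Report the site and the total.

β, total 2090 blocks

Total weighted distance at each candidate:
  α (8, 13): total = 3700
  β (3, 4): total = 2090
  γ (14, 15): total = 4920
Minimum is at β with total 2090 blocks.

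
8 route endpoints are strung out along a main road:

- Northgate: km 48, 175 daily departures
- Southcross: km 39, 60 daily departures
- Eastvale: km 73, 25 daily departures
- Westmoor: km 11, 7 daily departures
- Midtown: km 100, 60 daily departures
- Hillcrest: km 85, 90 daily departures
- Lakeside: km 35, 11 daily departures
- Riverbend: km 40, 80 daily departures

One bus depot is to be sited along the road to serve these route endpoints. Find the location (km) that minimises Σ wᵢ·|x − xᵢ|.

For a sum of weighted absolute distances on a line, the optimum is the weighted median (not the mean). Total weight W = 508; half-weight = 254.
Sort by position and accumulate weight:
  km 11 (Westmoor, w=7) → cum 7
  km 35 (Lakeside, w=11) → cum 18
  km 39 (Southcross, w=60) → cum 78
  km 40 (Riverbend, w=80) → cum 158
  km 48 (Northgate, w=175) → cum 333  ≥ 254 → median here
  km 73 (Eastvale, w=25) → cum 358
  km 85 (Hillcrest, w=90) → cum 448
  km 100 (Midtown, w=60) → cum 508
Optimal location: km 48.

x = 48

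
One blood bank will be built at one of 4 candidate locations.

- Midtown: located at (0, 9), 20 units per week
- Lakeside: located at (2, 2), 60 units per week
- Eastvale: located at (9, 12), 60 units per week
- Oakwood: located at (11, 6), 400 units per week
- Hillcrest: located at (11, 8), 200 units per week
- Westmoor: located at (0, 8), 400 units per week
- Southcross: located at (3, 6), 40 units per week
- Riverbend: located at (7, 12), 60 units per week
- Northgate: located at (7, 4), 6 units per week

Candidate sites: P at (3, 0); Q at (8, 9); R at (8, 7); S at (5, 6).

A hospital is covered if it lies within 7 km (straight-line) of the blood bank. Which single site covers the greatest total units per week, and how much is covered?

Coverage radius r = 7 km; a point is covered iff (Δx)²+(Δy)² ≤ 7² = 49.
  P (3, 0): covers {Lakeside, Southcross, Northgate} → 106
  Q (8, 9): covers {Eastvale, Oakwood, Hillcrest, Southcross, Riverbend, Northgate} → 766
  R (8, 7): covers {Eastvale, Oakwood, Hillcrest, Southcross, Riverbend, Northgate} → 766
  S (5, 6): covers {Midtown, Lakeside, Oakwood, Hillcrest, Westmoor, Southcross, Riverbend, Northgate} → 1186
Maximum coverage at S: 1186 units per week.

S, covering 1186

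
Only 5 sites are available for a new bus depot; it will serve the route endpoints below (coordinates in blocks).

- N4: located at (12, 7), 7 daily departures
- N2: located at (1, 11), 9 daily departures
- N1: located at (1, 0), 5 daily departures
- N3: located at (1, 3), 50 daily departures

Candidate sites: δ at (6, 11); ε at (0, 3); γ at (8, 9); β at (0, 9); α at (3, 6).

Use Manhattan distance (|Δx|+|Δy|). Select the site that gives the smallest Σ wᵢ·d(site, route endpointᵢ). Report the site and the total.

ε, total 263 blocks

Total weighted distance at each candidate:
  δ (6, 11): total = 845
  ε (0, 3): total = 263
  γ (8, 9): total = 853
  β (0, 9): total = 525
  α (3, 6): total = 423
Minimum is at ε with total 263 blocks.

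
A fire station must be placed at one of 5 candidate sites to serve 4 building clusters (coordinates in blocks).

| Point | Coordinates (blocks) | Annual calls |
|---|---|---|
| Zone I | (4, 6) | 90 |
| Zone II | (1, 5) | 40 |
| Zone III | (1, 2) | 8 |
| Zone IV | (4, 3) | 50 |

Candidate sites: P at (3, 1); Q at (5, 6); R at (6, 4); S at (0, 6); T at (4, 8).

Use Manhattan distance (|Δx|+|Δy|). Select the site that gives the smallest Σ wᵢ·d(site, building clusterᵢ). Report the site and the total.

Total weighted distance at each candidate:
  P (3, 1): total = 954
  Q (5, 6): total = 554
  R (6, 4): total = 806
  S (0, 6): total = 830
  T (4, 8): total = 742
Minimum is at Q with total 554 blocks.

Q, total 554 blocks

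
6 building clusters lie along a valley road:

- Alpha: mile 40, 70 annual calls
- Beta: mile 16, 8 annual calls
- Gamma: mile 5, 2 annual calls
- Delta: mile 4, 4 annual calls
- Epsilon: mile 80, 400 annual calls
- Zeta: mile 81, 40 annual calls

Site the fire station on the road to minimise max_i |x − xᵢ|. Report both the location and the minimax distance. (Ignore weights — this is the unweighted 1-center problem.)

location 42.5, max distance 38.5

The 1-center on a line is the midpoint of the two extreme points: leftmost at 4, rightmost at 81.
Optimal location = (4 + 81)/2 = 42.5; maximum distance = (81 − 4)/2 = 38.5.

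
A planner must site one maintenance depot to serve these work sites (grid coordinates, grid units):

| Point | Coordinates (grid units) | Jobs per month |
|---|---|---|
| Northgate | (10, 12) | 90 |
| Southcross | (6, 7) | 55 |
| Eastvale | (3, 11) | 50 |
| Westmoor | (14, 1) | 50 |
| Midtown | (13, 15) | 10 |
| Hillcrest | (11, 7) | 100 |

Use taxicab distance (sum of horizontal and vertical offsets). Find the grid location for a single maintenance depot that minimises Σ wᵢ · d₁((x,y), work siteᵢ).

Manhattan distance separates: Σwᵢ(|x−xᵢ|+|y−yᵢ|) = Σwᵢ|x−xᵢ| + Σwᵢ|y−yᵢ|, so x and y are optimised independently as 1-D weighted medians.
Total weight W = 355; half = 177.5.
x-coordinate, sorted with cumulative weight:
  x=3 (Eastvale, w=50) cum 50
  x=6 (Southcross, w=55) cum 105
  x=10 (Northgate, w=90) cum 195  ← median
  x=11 (Hillcrest, w=100) cum 295
  x=13 (Midtown, w=10) cum 305
  x=14 (Westmoor, w=50) cum 355
⇒ x* = 10
y-coordinate, sorted with cumulative weight:
  y=1 (Westmoor, w=50) cum 50
  y=7 (Southcross, w=55) cum 105
  y=7 (Hillcrest, w=100) cum 205  ← median
  y=11 (Eastvale, w=50) cum 255
  y=12 (Northgate, w=90) cum 345
  y=15 (Midtown, w=10) cum 355
⇒ y* = 7

(10, 7)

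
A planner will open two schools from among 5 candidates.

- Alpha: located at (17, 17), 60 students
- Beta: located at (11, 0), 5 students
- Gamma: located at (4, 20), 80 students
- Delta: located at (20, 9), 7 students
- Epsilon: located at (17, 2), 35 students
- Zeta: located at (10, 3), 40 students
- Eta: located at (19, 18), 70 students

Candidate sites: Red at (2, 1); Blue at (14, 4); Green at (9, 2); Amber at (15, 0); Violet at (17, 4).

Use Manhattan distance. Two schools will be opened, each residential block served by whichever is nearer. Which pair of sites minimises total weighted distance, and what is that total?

{Green, Violet}, total 3966

Evaluate every pair (each demand assigned to the nearer of the two):
  {Green, Violet}: total = 3966
  {Red, Violet}: total = 4076
  {Blue, Violet}: total = 4341
  {Red, Blue}: total = 4457
  {Blue, Green}: total = 4482
  {Amber, Violet}: total = 4686
  {Blue, Amber}: total = 4807
  {Green, Amber}: total = 4858
  {Red, Amber}: total = 4938
  {Red, Green}: total = 5386
Best pair: {Green, Violet} with total 3966.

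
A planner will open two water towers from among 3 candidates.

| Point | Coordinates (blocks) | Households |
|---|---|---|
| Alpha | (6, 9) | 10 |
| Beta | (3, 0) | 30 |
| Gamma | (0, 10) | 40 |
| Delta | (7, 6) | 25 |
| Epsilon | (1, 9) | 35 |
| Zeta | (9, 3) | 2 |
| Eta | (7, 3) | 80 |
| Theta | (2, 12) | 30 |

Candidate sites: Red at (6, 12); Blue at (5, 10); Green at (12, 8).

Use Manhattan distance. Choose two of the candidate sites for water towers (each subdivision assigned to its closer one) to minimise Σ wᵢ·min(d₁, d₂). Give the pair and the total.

{Red, Blue}, total 1767

Evaluate every pair (each demand assigned to the nearer of the two):
  {Red, Blue}: total = 1767
  {Blue, Green}: total = 1791
  {Red, Green}: total = 2191
Best pair: {Red, Blue} with total 1767.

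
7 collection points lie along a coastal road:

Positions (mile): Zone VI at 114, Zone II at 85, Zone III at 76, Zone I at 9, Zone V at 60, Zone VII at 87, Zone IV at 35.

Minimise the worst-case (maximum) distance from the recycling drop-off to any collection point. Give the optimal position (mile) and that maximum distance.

The 1-center on a line is the midpoint of the two extreme points: leftmost at 9, rightmost at 114.
Optimal location = (9 + 114)/2 = 61.5; maximum distance = (114 − 9)/2 = 52.5.

location 61.5, max distance 52.5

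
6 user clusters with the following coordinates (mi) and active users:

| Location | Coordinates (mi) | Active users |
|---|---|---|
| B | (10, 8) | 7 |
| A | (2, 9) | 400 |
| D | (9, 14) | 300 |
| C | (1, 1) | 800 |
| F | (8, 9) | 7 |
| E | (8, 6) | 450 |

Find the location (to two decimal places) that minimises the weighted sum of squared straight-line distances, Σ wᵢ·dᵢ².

The minimiser of Σwᵢ‖p−pᵢ‖² is the weighted centroid p* = (Σwᵢpᵢ)/(Σwᵢ).
Σwᵢ = 1964.
Σwᵢxᵢ = 7·10 + 400·2 + 300·9 + 800·1 + 7·8 + 450·8 = 8026.
Σwᵢyᵢ = 7·8 + 400·9 + 300·14 + 800·1 + 7·9 + 450·6 = 11419.
x* = 8026/1964 = 4.09, y* = 11419/1964 = 5.81.

(4.09, 5.81)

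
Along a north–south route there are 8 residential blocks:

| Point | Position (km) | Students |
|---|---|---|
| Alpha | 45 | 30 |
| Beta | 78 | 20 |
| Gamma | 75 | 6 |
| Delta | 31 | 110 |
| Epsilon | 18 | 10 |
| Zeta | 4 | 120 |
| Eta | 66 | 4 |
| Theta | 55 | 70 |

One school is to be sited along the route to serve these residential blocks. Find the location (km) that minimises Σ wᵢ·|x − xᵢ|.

x = 31

For a sum of weighted absolute distances on a line, the optimum is the weighted median (not the mean). Total weight W = 370; half-weight = 185.
Sort by position and accumulate weight:
  km 4 (Zeta, w=120) → cum 120
  km 18 (Epsilon, w=10) → cum 130
  km 31 (Delta, w=110) → cum 240  ≥ 185 → median here
  km 45 (Alpha, w=30) → cum 270
  km 55 (Theta, w=70) → cum 340
  km 66 (Eta, w=4) → cum 344
  km 75 (Gamma, w=6) → cum 350
  km 78 (Beta, w=20) → cum 370
Optimal location: km 31.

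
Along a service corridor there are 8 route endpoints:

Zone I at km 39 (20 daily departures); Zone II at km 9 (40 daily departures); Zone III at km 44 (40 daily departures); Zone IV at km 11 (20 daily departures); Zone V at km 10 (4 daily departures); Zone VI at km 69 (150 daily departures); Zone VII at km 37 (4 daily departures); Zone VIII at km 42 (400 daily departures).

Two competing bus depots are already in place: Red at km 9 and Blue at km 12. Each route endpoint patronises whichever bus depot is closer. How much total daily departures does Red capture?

The indifferent point is the midpoint (9+12)/2 = 10.5; route endpoints left of it (closer to Red at 9) go to Red, those right go to Blue.
  Zone II at 9 (w=40) → Red
  Zone V at 10 (w=4) → Red
  Zone IV at 11 (w=20) → Blue
  Zone VII at 37 (w=4) → Blue
  Zone I at 39 (w=20) → Blue
  Zone VIII at 42 (w=400) → Blue
  Zone III at 44 (w=40) → Blue
  Zone VI at 69 (w=150) → Blue
Red captures 44; Blue captures 634.

44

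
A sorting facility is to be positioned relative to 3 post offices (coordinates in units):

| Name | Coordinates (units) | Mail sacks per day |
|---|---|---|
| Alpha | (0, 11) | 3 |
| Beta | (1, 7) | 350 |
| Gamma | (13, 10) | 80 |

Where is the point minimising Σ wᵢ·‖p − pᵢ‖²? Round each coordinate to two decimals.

(3.21, 7.58)

The minimiser of Σwᵢ‖p−pᵢ‖² is the weighted centroid p* = (Σwᵢpᵢ)/(Σwᵢ).
Σwᵢ = 433.
Σwᵢxᵢ = 3·0 + 350·1 + 80·13 = 1390.
Σwᵢyᵢ = 3·11 + 350·7 + 80·10 = 3283.
x* = 1390/433 = 3.21, y* = 3283/433 = 7.58.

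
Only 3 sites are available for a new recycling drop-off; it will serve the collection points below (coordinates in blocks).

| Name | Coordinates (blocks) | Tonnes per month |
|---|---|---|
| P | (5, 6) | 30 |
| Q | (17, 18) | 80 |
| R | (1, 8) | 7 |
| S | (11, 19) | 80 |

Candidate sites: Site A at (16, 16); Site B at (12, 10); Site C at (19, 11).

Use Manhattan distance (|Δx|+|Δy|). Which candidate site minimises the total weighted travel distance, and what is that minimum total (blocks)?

Total weighted distance at each candidate:
  Site A (16, 16): total = 1671
  Site B (12, 10): total = 2261
  Site C (19, 11): total = 2717
Minimum is at Site A with total 1671 blocks.

Site A, total 1671 blocks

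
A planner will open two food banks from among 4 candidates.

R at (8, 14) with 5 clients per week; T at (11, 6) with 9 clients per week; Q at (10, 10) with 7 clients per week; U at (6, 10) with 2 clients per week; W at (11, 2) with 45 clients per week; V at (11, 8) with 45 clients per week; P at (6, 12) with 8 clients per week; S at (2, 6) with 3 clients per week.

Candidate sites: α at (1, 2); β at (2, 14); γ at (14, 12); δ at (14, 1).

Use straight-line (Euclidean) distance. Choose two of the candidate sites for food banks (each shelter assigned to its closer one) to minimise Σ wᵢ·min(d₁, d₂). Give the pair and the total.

Evaluate every pair (each demand assigned to the nearer of the two):
  {γ, δ}: total = 602.2
  {β, δ}: total = 701.2
  {α, δ}: total = 796.6
  {β, γ}: total = 887.6
  {α, γ}: total = 891.2
  {α, β}: total = 1185.8
Best pair: {γ, δ} with total 602.2.

{γ, δ}, total 602.2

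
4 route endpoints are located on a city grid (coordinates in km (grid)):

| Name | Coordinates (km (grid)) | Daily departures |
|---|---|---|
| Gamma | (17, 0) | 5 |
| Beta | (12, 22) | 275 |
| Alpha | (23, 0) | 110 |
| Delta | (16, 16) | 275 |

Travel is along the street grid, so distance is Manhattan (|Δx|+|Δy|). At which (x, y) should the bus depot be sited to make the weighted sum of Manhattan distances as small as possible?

Manhattan distance separates: Σwᵢ(|x−xᵢ|+|y−yᵢ|) = Σwᵢ|x−xᵢ| + Σwᵢ|y−yᵢ|, so x and y are optimised independently as 1-D weighted medians.
Total weight W = 665; half = 332.5.
x-coordinate, sorted with cumulative weight:
  x=12 (Beta, w=275) cum 275
  x=16 (Delta, w=275) cum 550  ← median
  x=17 (Gamma, w=5) cum 555
  x=23 (Alpha, w=110) cum 665
⇒ x* = 16
y-coordinate, sorted with cumulative weight:
  y=0 (Gamma, w=5) cum 5
  y=0 (Alpha, w=110) cum 115
  y=16 (Delta, w=275) cum 390  ← median
  y=22 (Beta, w=275) cum 665
⇒ y* = 16

(16, 16)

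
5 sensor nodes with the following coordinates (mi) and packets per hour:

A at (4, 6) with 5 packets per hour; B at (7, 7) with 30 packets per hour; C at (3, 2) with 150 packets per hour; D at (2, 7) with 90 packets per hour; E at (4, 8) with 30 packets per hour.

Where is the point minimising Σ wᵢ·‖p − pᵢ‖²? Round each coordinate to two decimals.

The minimiser of Σwᵢ‖p−pᵢ‖² is the weighted centroid p* = (Σwᵢpᵢ)/(Σwᵢ).
Σwᵢ = 305.
Σwᵢxᵢ = 5·4 + 30·7 + 150·3 + 90·2 + 30·4 = 980.
Σwᵢyᵢ = 5·6 + 30·7 + 150·2 + 90·7 + 30·8 = 1410.
x* = 980/305 = 3.21, y* = 1410/305 = 4.62.

(3.21, 4.62)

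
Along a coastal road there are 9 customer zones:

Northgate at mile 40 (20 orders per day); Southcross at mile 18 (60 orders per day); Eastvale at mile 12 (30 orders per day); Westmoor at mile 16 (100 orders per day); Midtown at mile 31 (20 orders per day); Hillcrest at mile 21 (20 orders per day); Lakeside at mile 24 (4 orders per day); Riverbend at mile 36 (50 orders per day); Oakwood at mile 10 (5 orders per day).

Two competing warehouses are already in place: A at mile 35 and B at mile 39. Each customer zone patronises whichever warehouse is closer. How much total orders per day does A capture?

289

The indifferent point is the midpoint (35+39)/2 = 37; customer zones left of it (closer to A at 35) go to A, those right go to B.
  Oakwood at 10 (w=5) → A
  Eastvale at 12 (w=30) → A
  Westmoor at 16 (w=100) → A
  Southcross at 18 (w=60) → A
  Hillcrest at 21 (w=20) → A
  Lakeside at 24 (w=4) → A
  Midtown at 31 (w=20) → A
  Riverbend at 36 (w=50) → A
  Northgate at 40 (w=20) → B
A captures 289; B captures 20.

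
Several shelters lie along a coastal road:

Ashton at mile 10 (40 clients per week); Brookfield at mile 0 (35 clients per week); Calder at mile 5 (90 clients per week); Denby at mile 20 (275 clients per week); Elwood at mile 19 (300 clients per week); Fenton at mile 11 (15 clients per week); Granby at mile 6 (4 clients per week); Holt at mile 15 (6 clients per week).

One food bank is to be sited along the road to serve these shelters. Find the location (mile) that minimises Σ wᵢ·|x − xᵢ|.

x = 19

For a sum of weighted absolute distances on a line, the optimum is the weighted median (not the mean). Total weight W = 765; half-weight = 382.5.
Sort by position and accumulate weight:
  mile 0 (Brookfield, w=35) → cum 35
  mile 5 (Calder, w=90) → cum 125
  mile 6 (Granby, w=4) → cum 129
  mile 10 (Ashton, w=40) → cum 169
  mile 11 (Fenton, w=15) → cum 184
  mile 15 (Holt, w=6) → cum 190
  mile 19 (Elwood, w=300) → cum 490  ≥ 382.5 → median here
  mile 20 (Denby, w=275) → cum 765
Optimal location: mile 19.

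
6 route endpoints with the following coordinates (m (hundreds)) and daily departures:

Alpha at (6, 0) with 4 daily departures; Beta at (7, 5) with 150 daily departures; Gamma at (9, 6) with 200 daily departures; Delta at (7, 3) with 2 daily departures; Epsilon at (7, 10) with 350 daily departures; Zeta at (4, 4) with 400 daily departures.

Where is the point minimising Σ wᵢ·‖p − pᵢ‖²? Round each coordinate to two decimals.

(6.27, 6.38)

The minimiser of Σwᵢ‖p−pᵢ‖² is the weighted centroid p* = (Σwᵢpᵢ)/(Σwᵢ).
Σwᵢ = 1106.
Σwᵢxᵢ = 4·6 + 150·7 + 200·9 + 2·7 + 350·7 + 400·4 = 6938.
Σwᵢyᵢ = 4·0 + 150·5 + 200·6 + 2·3 + 350·10 + 400·4 = 7056.
x* = 6938/1106 = 6.27, y* = 7056/1106 = 6.38.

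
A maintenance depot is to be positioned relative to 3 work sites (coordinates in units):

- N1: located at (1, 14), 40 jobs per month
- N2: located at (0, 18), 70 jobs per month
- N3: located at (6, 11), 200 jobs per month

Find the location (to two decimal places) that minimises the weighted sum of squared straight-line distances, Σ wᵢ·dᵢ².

(4.00, 12.97)

The minimiser of Σwᵢ‖p−pᵢ‖² is the weighted centroid p* = (Σwᵢpᵢ)/(Σwᵢ).
Σwᵢ = 310.
Σwᵢxᵢ = 40·1 + 70·0 + 200·6 = 1240.
Σwᵢyᵢ = 40·14 + 70·18 + 200·11 = 4020.
x* = 1240/310 = 4.00, y* = 4020/310 = 12.97.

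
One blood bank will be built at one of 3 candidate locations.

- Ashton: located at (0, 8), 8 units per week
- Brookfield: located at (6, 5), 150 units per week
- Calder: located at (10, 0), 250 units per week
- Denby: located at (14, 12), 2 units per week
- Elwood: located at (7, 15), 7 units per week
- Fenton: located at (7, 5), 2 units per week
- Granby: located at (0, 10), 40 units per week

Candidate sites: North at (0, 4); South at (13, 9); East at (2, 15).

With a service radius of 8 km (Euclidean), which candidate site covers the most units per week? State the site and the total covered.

North, covering 200

Coverage radius r = 8 km; a point is covered iff (Δx)²+(Δy)² ≤ 8² = 64.
  North (0, 4): covers {Ashton, Brookfield, Fenton, Granby} → 200
  South (13, 9): covers {Denby, Fenton} → 4
  East (2, 15): covers {Ashton, Elwood, Granby} → 55
Maximum coverage at North: 200 units per week.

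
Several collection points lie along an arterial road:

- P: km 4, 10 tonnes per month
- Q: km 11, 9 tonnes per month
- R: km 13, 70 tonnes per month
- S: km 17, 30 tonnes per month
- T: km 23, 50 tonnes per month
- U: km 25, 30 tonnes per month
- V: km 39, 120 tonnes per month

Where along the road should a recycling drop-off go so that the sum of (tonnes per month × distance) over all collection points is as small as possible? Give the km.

For a sum of weighted absolute distances on a line, the optimum is the weighted median (not the mean). Total weight W = 319; half-weight = 159.5.
Sort by position and accumulate weight:
  km 4 (P, w=10) → cum 10
  km 11 (Q, w=9) → cum 19
  km 13 (R, w=70) → cum 89
  km 17 (S, w=30) → cum 119
  km 23 (T, w=50) → cum 169  ≥ 159.5 → median here
  km 25 (U, w=30) → cum 199
  km 39 (V, w=120) → cum 319
Optimal location: km 23.

x = 23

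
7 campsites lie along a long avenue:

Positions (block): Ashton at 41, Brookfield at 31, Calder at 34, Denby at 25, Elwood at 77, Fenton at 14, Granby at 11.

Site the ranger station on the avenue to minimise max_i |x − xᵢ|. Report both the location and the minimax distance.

location 44, max distance 33

The 1-center on a line is the midpoint of the two extreme points: leftmost at 11, rightmost at 77.
Optimal location = (11 + 77)/2 = 44; maximum distance = (77 − 11)/2 = 33.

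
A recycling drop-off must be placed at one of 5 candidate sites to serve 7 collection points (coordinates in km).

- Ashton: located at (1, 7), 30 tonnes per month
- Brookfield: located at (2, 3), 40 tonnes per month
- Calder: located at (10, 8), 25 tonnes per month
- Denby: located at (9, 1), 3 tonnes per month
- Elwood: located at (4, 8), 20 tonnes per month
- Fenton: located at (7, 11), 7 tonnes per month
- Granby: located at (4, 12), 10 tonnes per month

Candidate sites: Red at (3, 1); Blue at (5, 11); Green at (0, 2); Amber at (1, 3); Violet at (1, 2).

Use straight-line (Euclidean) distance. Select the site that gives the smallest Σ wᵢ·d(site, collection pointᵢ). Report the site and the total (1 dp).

Total weighted distance at each candidate:
  Red (3, 1): total = 871.9
  Blue (5, 11): total = 780.9
  Green (0, 2): total = 892.9
  Amber (1, 3): total = 723.6
  Violet (1, 2): total = 815.5
Minimum is at Amber with total 723.6 km.

Amber, total 723.6 km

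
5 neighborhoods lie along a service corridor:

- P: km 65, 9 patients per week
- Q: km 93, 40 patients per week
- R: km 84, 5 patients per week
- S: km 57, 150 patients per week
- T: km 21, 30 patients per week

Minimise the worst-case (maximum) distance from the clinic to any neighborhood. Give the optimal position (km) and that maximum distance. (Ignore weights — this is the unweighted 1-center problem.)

The 1-center on a line is the midpoint of the two extreme points: leftmost at 21, rightmost at 93.
Optimal location = (21 + 93)/2 = 57; maximum distance = (93 − 21)/2 = 36.

location 57, max distance 36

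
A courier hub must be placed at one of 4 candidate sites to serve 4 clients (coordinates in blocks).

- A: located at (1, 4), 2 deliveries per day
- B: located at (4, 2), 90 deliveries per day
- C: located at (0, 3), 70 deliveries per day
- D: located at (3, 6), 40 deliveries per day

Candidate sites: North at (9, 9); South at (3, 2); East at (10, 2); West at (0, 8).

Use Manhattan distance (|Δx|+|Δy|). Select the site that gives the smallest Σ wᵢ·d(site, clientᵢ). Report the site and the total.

Total weighted distance at each candidate:
  North (9, 9): total = 2516
  South (3, 2): total = 538
  East (10, 2): total = 1772
  West (0, 8): total = 1460
Minimum is at South with total 538 blocks.

South, total 538 blocks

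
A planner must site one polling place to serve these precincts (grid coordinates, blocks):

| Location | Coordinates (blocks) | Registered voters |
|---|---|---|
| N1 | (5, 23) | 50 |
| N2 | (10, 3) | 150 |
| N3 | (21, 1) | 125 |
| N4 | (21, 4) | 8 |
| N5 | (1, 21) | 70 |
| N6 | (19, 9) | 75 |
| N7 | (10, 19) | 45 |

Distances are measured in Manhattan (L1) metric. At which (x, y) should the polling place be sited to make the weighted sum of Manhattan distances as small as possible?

(10, 3)

Manhattan distance separates: Σwᵢ(|x−xᵢ|+|y−yᵢ|) = Σwᵢ|x−xᵢ| + Σwᵢ|y−yᵢ|, so x and y are optimised independently as 1-D weighted medians.
Total weight W = 523; half = 261.5.
x-coordinate, sorted with cumulative weight:
  x=1 (N5, w=70) cum 70
  x=5 (N1, w=50) cum 120
  x=10 (N2, w=150) cum 270  ← median
  x=10 (N7, w=45) cum 315
  x=19 (N6, w=75) cum 390
  x=21 (N3, w=125) cum 515
  x=21 (N4, w=8) cum 523
⇒ x* = 10
y-coordinate, sorted with cumulative weight:
  y=1 (N3, w=125) cum 125
  y=3 (N2, w=150) cum 275  ← median
  y=4 (N4, w=8) cum 283
  y=9 (N6, w=75) cum 358
  y=19 (N7, w=45) cum 403
  y=21 (N5, w=70) cum 473
  y=23 (N1, w=50) cum 523
⇒ y* = 3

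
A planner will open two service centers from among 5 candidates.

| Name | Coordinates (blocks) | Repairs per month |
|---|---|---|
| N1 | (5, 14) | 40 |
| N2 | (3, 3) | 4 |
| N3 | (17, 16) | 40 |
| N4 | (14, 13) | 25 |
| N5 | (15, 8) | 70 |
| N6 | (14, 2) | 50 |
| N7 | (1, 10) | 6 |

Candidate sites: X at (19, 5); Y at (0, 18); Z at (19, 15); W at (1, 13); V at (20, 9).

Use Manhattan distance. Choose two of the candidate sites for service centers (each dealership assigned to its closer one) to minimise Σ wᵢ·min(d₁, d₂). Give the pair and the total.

{W, V}, total 1986

Evaluate every pair (each demand assigned to the nearer of the two):
  {W, V}: total = 1986
  {X, Z}: total = 1995
  {X, W}: total = 2001
  {Z, V}: total = 2177
  {Y, V}: total = 2206
  {X, Y}: total = 2221
  {Z, W}: total = 2231
  {Y, Z}: total = 2451
  {X, V}: total = 2462
  {Y, W}: total = 3881
Best pair: {W, V} with total 1986.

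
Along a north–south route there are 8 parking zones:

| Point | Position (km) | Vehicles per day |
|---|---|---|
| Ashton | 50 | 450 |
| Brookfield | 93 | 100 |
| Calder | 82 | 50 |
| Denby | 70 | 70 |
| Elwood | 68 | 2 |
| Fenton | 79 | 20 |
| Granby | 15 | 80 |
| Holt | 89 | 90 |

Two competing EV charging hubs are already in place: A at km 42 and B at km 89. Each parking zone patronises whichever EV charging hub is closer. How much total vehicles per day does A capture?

The indifferent point is the midpoint (42+89)/2 = 65.5; parking zones left of it (closer to A at 42) go to A, those right go to B.
  Granby at 15 (w=80) → A
  Ashton at 50 (w=450) → A
  Elwood at 68 (w=2) → B
  Denby at 70 (w=70) → B
  Fenton at 79 (w=20) → B
  Calder at 82 (w=50) → B
  Holt at 89 (w=90) → B
  Brookfield at 93 (w=100) → B
A captures 530; B captures 332.

530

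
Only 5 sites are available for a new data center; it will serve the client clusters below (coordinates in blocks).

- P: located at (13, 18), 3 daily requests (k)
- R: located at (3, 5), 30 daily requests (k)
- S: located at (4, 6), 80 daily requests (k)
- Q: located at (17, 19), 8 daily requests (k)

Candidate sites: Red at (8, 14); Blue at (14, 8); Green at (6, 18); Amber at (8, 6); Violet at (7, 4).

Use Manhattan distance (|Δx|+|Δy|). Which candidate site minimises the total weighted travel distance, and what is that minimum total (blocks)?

Amber, total 727 blocks

Total weighted distance at each candidate:
  Red (8, 14): total = 1519
  Blue (14, 8): total = 1525
  Green (6, 18): total = 1717
  Amber (8, 6): total = 727
  Violet (7, 4): total = 810
Minimum is at Amber with total 727 blocks.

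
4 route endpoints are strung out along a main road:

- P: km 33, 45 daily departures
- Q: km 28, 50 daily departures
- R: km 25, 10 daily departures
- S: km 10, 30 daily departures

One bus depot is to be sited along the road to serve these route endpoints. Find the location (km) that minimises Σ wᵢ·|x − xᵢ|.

For a sum of weighted absolute distances on a line, the optimum is the weighted median (not the mean). Total weight W = 135; half-weight = 67.5.
Sort by position and accumulate weight:
  km 10 (S, w=30) → cum 30
  km 25 (R, w=10) → cum 40
  km 28 (Q, w=50) → cum 90  ≥ 67.5 → median here
  km 33 (P, w=45) → cum 135
Optimal location: km 28.

x = 28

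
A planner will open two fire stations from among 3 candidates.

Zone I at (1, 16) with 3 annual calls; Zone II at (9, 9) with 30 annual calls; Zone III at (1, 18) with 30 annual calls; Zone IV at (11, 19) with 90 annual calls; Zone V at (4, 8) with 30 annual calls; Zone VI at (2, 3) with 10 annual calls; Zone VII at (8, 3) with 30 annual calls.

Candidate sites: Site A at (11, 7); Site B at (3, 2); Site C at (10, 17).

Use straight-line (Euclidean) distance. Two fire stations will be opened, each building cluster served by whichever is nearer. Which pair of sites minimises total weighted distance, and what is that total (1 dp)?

{Site A, Site C}, total 1045.5

Evaluate every pair (each demand assigned to the nearer of the two):
  {Site A, Site C}: total = 1045.5
  {Site B, Site C}: total = 1091.5
  {Site A, Site B}: total = 1997.8
Best pair: {Site A, Site C} with total 1045.5.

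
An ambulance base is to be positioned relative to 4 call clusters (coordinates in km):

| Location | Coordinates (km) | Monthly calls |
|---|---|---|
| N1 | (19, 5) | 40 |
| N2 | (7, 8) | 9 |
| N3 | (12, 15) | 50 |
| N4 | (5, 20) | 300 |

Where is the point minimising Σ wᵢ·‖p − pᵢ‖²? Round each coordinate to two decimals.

The minimiser of Σwᵢ‖p−pᵢ‖² is the weighted centroid p* = (Σwᵢpᵢ)/(Σwᵢ).
Σwᵢ = 399.
Σwᵢxᵢ = 40·19 + 9·7 + 50·12 + 300·5 = 2923.
Σwᵢyᵢ = 40·5 + 9·8 + 50·15 + 300·20 = 7022.
x* = 2923/399 = 7.33, y* = 7022/399 = 17.60.

(7.33, 17.60)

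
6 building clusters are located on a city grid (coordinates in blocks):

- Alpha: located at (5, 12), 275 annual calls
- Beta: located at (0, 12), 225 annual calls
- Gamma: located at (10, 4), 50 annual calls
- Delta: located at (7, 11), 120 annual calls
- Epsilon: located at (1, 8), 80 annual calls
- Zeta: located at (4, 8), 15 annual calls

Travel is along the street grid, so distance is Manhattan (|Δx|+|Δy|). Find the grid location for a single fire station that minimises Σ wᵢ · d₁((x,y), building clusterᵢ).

(5, 12)

Manhattan distance separates: Σwᵢ(|x−xᵢ|+|y−yᵢ|) = Σwᵢ|x−xᵢ| + Σwᵢ|y−yᵢ|, so x and y are optimised independently as 1-D weighted medians.
Total weight W = 765; half = 382.5.
x-coordinate, sorted with cumulative weight:
  x=0 (Beta, w=225) cum 225
  x=1 (Epsilon, w=80) cum 305
  x=4 (Zeta, w=15) cum 320
  x=5 (Alpha, w=275) cum 595  ← median
  x=7 (Delta, w=120) cum 715
  x=10 (Gamma, w=50) cum 765
⇒ x* = 5
y-coordinate, sorted with cumulative weight:
  y=4 (Gamma, w=50) cum 50
  y=8 (Epsilon, w=80) cum 130
  y=8 (Zeta, w=15) cum 145
  y=11 (Delta, w=120) cum 265
  y=12 (Alpha, w=275) cum 540  ← median
  y=12 (Beta, w=225) cum 765
⇒ y* = 12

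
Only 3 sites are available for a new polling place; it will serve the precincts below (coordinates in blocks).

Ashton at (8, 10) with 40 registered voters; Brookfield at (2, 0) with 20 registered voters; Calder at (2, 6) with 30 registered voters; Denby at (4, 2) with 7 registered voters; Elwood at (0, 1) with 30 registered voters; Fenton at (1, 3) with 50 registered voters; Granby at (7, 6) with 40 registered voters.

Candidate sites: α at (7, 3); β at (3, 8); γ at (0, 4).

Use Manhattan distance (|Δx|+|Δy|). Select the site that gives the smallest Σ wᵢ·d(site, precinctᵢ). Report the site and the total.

γ, total 1392 blocks

Total weighted distance at each candidate:
  α (7, 3): total = 1438
  β (3, 8): total = 1489
  γ (0, 4): total = 1392
Minimum is at γ with total 1392 blocks.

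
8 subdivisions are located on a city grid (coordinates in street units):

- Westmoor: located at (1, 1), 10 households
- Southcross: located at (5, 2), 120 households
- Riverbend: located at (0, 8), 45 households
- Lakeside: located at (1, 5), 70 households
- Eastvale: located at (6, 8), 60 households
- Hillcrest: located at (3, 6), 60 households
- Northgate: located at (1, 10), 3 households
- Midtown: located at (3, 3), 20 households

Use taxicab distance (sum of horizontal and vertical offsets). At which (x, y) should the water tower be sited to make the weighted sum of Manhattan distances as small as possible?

Manhattan distance separates: Σwᵢ(|x−xᵢ|+|y−yᵢ|) = Σwᵢ|x−xᵢ| + Σwᵢ|y−yᵢ|, so x and y are optimised independently as 1-D weighted medians.
Total weight W = 388; half = 194.
x-coordinate, sorted with cumulative weight:
  x=0 (Riverbend, w=45) cum 45
  x=1 (Westmoor, w=10) cum 55
  x=1 (Lakeside, w=70) cum 125
  x=1 (Northgate, w=3) cum 128
  x=3 (Hillcrest, w=60) cum 188
  x=3 (Midtown, w=20) cum 208  ← median
  x=5 (Southcross, w=120) cum 328
  x=6 (Eastvale, w=60) cum 388
⇒ x* = 3
y-coordinate, sorted with cumulative weight:
  y=1 (Westmoor, w=10) cum 10
  y=2 (Southcross, w=120) cum 130
  y=3 (Midtown, w=20) cum 150
  y=5 (Lakeside, w=70) cum 220  ← median
  y=6 (Hillcrest, w=60) cum 280
  y=8 (Riverbend, w=45) cum 325
  y=8 (Eastvale, w=60) cum 385
  y=10 (Northgate, w=3) cum 388
⇒ y* = 5

(3, 5)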